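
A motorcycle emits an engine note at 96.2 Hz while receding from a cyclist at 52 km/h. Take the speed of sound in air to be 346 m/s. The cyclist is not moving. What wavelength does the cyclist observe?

3.75 m

52 km/h = 14.44 m/s.
With the source moving away from a stationary observer, f' = f · v/(v + v_s).
f' = 96.2 × 346/(346 + 14.44) ≈ 92 Hz.
λ' = v/f' = 346/92.3449 ≈ 3.75 m.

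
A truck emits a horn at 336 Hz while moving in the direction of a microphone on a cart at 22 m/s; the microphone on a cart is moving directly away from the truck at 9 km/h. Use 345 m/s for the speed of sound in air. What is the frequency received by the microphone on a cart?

9 km/h = 2.5 m/s.
Both move, so f' = f · (v − v_o)/(v − v_s).
f' = 336 × (345 − 2.5)/(345 − 22) = 336 × 342.5/323 ≈ 356 Hz.

356 Hz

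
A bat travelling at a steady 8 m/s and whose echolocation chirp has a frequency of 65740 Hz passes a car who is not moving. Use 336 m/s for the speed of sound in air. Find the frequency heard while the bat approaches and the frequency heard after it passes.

67343 Hz approaching; 64211 Hz receding

Approaching: f₁ = f · v/(v − v_s) = 65740 × 336/328 ≈ 67343 Hz.
Receding: f₂ = f · v/(v + v_s) = 65740 × 336/344 ≈ 64211 Hz.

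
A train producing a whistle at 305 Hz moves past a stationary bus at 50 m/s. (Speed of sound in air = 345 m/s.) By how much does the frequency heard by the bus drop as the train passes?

Approaching: f₁ = f · v/(v − v_s) = 305 × 345/295 ≈ 356.7 Hz.
Receding: f₂ = f · v/(v + v_s) = 305 × 345/395 ≈ 266.4 Hz.
Drop: f₁ − f₂ = 2f·v·v_s/(v² − v_s²) = 2 × 305 × 345 × 50/(345² − 50²) ≈ 90.3 Hz.

90.3 Hz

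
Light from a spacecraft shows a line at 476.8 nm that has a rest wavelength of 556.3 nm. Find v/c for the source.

0.153c

λ'/λ₀ = 0.8571 < 1 (blueshift), so the source is approaching.
λ'/λ₀ = √((1 − β)/(1 + β)) for an approaching source ⇒ β = (1 − r²)/(1 + r²) with r = λ'/λ₀.
β = (1 − 0.7346)/(1 + 0.7346) ≈ 0.153.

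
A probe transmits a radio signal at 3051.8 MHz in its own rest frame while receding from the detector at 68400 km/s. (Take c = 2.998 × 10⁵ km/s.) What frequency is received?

2419.3 MHz

β = v/c = 68400/299800 = 0.2282.
Relativistic Doppler for frequency: f' = f₀ · √((1 − β)/(1 + β)).
f' = 3051.8 × √(0.7718/1.2282) = 3051.8 × 0.79276 ≈ 2419.3 MHz.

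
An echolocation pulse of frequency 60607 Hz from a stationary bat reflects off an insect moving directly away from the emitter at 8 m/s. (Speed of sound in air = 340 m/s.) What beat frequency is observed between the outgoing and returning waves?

The insect first receives the wave as a moving observer: f₁ = f₀ · (v − u)/v = 60607 × (340 − 8)/340 ≈ 59181 Hz.
On reflection it acts as a source moving away from the stationary detector: f₂ = f₁ · v/(v + u) = 59181 × 340/348 ≈ 57820 Hz.
Beat frequency: |f₂ − f₀| = 2u·f₀/(v + u) = 2 × 8 × 60607/348 ≈ 2787 Hz.

2787 Hz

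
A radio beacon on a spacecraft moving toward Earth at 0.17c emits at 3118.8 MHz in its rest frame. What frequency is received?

3702.9 MHz

Relativistic Doppler for frequency: f' = f₀ · √((1 + β)/(1 − β)).
f' = 3118.8 × √(1.1700/0.8300) = 3118.8 × 1.18728 ≈ 3702.9 MHz.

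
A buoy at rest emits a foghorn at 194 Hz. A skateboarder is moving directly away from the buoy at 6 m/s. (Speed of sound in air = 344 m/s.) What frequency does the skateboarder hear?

Moving observer, stationary source: f' = f · (v − v_o)/v.
f' = 194 × (344 − 6)/344 = 194 × 338/344 ≈ 191 Hz.

191 Hz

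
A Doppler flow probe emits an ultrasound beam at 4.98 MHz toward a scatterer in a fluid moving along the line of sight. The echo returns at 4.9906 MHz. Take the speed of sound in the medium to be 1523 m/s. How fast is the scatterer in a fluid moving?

Double Doppler shift off a moving reflector: f₂ = f₀ · (v + u)/(v − u) (u > 0 toward emitter).
Rearranging, u = v · (f₂ − f₀)/(f₂ + f₀) = 1523 × 0.0106/9.9706 ≈ 1.62 m/s.
So the scatterer in a fluid is moving at 1.62 m/s toward the emitter.

1.62 m/s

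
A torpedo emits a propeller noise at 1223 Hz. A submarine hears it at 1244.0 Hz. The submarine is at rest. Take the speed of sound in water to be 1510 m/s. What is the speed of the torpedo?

25 m/s

f' > f, so the torpedo is approaching.
f' = f · v/(v − v_s) ⇒ v_s = v · |1 − f/f'|.
v_s = 1510 × |1 − 1223/1244.0| = 1510 × 0.01688 ≈ 25 m/s.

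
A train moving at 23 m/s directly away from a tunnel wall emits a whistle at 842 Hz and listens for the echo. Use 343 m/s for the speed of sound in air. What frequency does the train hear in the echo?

736 Hz

The tunnel wall receives the sound from a moving source: f₁ = f₀ · v/(v + v_e) = 842 × 343/366 ≈ 789 Hz.
On the return leg the train is a moving observer: f₂ = f₁ · (v − v_e)/v = 789 × 320/343 ≈ 736 Hz.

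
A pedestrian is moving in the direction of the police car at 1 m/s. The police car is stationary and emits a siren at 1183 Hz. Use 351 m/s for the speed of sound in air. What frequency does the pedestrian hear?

1186 Hz

Moving observer, stationary source: f' = f · (v + v_o)/v.
f' = 1183 × (351 + 1)/351 = 1183 × 352/351 ≈ 1186 Hz.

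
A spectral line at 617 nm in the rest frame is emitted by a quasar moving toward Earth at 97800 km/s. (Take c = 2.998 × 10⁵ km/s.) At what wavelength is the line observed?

β = v/c = 97800/299800 = 0.3262.
Relativistic Doppler for wavelength: λ' = λ₀ · √((1 − β)/(1 + β)).
λ' = 617 × √(0.6738/1.3262) = 617 × 0.71278 ≈ 439.8 nm.

439.8 nm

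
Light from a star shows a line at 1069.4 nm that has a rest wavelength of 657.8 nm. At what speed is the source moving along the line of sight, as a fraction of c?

λ'/λ₀ = 1.6257 > 1 (redshift), so the source is receding.
λ'/λ₀ = √((1 + β)/(1 − β)) for a receding source ⇒ β = (r² − 1)/(r² + 1) with r = λ'/λ₀.
β = (2.6430 − 1)/(2.6430 + 1) ≈ 0.451.

0.451c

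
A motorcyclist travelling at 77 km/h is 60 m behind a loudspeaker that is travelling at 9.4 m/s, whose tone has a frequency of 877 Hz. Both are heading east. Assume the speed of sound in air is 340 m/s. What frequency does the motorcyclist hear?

77 km/h = 21.39 m/s.
The motorcyclist is behind, so the loudspeaker is moving away from it while the motorcyclist is moving toward the loudspeaker.
With source receding and observer approaching, f' = f · (v + v_o)/(v + v_s).
f' = 877 × (340 + 21.39)/(340 + 9.4) = 877 × 361.39/349.4 ≈ 907 Hz.

907 Hz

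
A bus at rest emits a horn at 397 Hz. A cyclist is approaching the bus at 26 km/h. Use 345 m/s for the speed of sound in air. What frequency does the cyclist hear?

26 km/h = 7.222 m/s.
Only the observer moves, toward the source, so f' = f · (v + v_o)/v.
f' = 397 × (345 + 7.222)/345 = 397 × 352.22/345 ≈ 405 Hz.

405 Hz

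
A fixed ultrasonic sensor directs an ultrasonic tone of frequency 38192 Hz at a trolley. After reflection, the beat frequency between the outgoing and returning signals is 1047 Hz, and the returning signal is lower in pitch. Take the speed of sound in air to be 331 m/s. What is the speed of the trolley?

4.6 m/s

Double Doppler shift off a moving reflector: f₂ = f₀ · (v + u)/(v − u) (u > 0 toward emitter).
Returning signal is lower, so f₂ = f₀ − Δf = 38192 − 1047 = 37145 Hz.
Rearranging, u = v · (f₂ − f₀)/(f₂ + f₀) = 331 × -1047/75337 ≈ -4.6 m/s.
So the trolley is moving at 4.6 m/s away from the emitter.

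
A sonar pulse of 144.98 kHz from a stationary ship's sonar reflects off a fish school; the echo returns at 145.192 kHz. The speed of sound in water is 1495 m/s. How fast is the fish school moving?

Double Doppler shift off a moving reflector: f₂ = f₀ · (v + u)/(v − u) (u > 0 toward emitter).
Rearranging, u = v · (f₂ − f₀)/(f₂ + f₀) = 1495 × 0.212/290.172 ≈ 1.09 m/s.
So the fish school is moving at 1.09 m/s toward the emitter.

1.09 m/s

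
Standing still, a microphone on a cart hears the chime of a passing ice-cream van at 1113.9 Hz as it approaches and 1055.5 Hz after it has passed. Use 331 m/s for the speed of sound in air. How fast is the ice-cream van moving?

8.9 m/s

f₁/f₂ = (v + v_s)/(v − v_s), so v_s = v · (f₁ − f₂)/(f₁ + f₂).
v_s = 331 × (1113.9 − 1055.5)/(1113.9 + 1055.5) = 331 × 58.4/2169.4 ≈ 8.9 m/s.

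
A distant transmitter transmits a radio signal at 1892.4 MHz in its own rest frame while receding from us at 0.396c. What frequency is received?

1244.8 MHz

Relativistic Doppler for frequency: f' = f₀ · √((1 − β)/(1 + β)).
f' = 1892.4 × √(0.6040/1.3960) = 1892.4 × 0.65777 ≈ 1244.8 MHz.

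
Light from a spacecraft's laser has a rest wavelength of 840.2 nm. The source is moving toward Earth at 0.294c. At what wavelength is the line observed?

Relativistic Doppler for wavelength: λ' = λ₀ · √((1 − β)/(1 + β)).
λ' = 840.2 × √(0.7060/1.2940) = 840.2 × 0.73864 ≈ 620.6 nm.

620.6 nm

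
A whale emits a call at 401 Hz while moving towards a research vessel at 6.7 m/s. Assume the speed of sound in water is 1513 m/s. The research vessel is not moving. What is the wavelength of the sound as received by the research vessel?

3.76 m

Moving source, stationary observer: f' = f · v/(v − v_s) since the source is approaching.
f' = 401 × 1513/(1513 − 6.7) ≈ 403 Hz.
λ' = v/f' = 1513/402.784 ≈ 3.76 m.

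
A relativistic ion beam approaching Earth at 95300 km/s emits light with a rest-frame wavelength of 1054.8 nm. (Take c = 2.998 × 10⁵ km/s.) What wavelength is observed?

758.9 nm

β = v/c = 95300/299800 = 0.3179.
Relativistic Doppler for wavelength: λ' = λ₀ · √((1 − β)/(1 + β)).
λ' = 1054.8 × √(0.6821/1.3179) = 1054.8 × 0.71944 ≈ 758.9 nm.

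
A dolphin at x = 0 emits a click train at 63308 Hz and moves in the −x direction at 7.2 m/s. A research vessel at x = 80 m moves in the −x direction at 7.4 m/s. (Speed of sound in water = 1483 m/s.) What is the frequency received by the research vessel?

63316 Hz

The observer lies on the +x side, so the source is heading away from the observer and the observer is heading toward the source.
Both move, so f' = f · (v + v_o)/(v + v_s).
f' = 63308 × (1483 + 7.4)/(1483 + 7.2) = 63308 × 1490.4/1490.2 ≈ 63316 Hz.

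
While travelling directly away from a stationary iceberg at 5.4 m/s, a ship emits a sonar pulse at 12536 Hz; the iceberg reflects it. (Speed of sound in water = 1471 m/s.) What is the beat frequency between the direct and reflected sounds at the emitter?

92 Hz

The iceberg receives the sound from a moving source: f₁ = f₀ · v/(v + v_e) = 12536 × 1471/1476.4 ≈ 12490.1 Hz.
On the return leg the ship is a moving observer: f₂ = f₁ · (v − v_e)/v = 12490.1 × 1465.6/1471 ≈ 12444.3 Hz.
Beat against the emitted tone: |f₂ − f₀| = 2v_e·f₀/(v + v_e) = 2 × 5.4 × 12536/1476.4 ≈ 92 Hz.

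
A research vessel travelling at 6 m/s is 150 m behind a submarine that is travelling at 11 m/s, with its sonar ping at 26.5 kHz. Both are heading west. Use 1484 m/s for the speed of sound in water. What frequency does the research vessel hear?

26.4 kHz

The research vessel is behind, so the submarine is moving away from it while the research vessel is moving toward the submarine.
General Doppler shift: f' = f · (v + v_o)/(v + v_s).
f' = 26.5 × (1484 + 6)/(1484 + 11) = 26.5 × 1490/1495 ≈ 26.4 kHz.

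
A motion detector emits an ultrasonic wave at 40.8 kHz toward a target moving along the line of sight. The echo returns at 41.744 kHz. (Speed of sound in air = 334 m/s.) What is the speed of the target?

3.8 m/s

Double Doppler shift off a moving reflector: f₂ = f₀ · (v + u)/(v − u) (u > 0 toward emitter).
Rearranging, u = v · (f₂ − f₀)/(f₂ + f₀) = 334 × 0.944/82.544 ≈ 3.8 m/s.
So the target is moving at 3.8 m/s toward the emitter.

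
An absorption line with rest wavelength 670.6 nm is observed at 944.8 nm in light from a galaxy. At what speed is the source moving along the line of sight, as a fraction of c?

λ'/λ₀ = 1.4089 > 1 (redshift), so the source is receding.
λ'/λ₀ = √((1 + β)/(1 − β)) for a receding source ⇒ β = (r² − 1)/(r² + 1) with r = λ'/λ₀.
β = (1.9850 − 1)/(1.9850 + 1) ≈ 0.330.

0.330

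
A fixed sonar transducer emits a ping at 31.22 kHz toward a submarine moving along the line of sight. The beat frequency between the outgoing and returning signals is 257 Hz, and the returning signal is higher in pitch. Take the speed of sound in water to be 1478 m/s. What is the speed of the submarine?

Double Doppler shift off a moving reflector: f₂ = f₀ · (v + u)/(v − u) (u > 0 toward emitter).
Returning signal is higher, so f₂ = f₀ + Δf = 31220 + 257 = 31477 Hz.
Rearranging, u = v · (f₂ − f₀)/(f₂ + f₀) = 1478 × 257/62697 ≈ 6.1 m/s.
So the submarine is moving at 6.1 m/s toward the emitter.

6.1 m/s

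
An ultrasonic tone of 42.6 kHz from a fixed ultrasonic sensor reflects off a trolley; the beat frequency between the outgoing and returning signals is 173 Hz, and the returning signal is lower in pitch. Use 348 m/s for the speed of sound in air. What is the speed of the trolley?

0.71 m/s

Double Doppler shift off a moving reflector: f₂ = f₀ · (v + u)/(v − u) (u > 0 toward emitter).
Returning signal is lower, so f₂ = f₀ − Δf = 42600 − 173 = 42427 Hz.
Rearranging, u = v · (f₂ − f₀)/(f₂ + f₀) = 348 × -173/85027 ≈ -0.71 m/s.
So the trolley is moving at 0.71 m/s away from the emitter.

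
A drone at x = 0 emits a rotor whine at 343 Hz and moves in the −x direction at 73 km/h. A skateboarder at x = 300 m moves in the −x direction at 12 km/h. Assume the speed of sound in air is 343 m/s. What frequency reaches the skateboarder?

327 Hz

73 km/h = 20.28 m/s; 12 km/h = 3.333 m/s.
The observer lies on the +x side, so the source is heading away from the observer and the observer is heading toward the source.
General Doppler shift: f' = f · (v + v_o)/(v + v_s).
f' = 343 × (343 + 3.333)/(343 + 20.28) = 343 × 346.33/363.28 ≈ 327 Hz.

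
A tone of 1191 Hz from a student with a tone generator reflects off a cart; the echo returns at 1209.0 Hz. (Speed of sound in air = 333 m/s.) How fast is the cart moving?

Double Doppler shift off a moving reflector: f₂ = f₀ · (v + u)/(v − u) (u > 0 toward emitter).
Rearranging, u = v · (f₂ − f₀)/(f₂ + f₀) = 333 × 18.0/2400.0 ≈ 2.50 m/s.
So the cart is moving at 2.50 m/s toward the emitter.

2.50 m/s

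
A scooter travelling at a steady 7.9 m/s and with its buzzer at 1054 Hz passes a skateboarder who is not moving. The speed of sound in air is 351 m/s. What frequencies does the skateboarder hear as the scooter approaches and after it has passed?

1078 Hz approaching; 1031 Hz receding

Approaching: f₁ = f · v/(v − v_s) = 1054 × 351/343.1 ≈ 1078 Hz.
Receding: f₂ = f · v/(v + v_s) = 1054 × 351/358.9 ≈ 1031 Hz.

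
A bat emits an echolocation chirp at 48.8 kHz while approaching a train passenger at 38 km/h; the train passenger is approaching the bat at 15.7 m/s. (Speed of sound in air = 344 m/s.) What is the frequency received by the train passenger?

52.6 kHz

38 km/h = 10.56 m/s.
General Doppler shift: f' = f · (v + v_o)/(v − v_s).
f' = 48.8 × (344 + 15.7)/(344 − 10.56) = 48.8 × 359.7/333.44 ≈ 52.6 kHz.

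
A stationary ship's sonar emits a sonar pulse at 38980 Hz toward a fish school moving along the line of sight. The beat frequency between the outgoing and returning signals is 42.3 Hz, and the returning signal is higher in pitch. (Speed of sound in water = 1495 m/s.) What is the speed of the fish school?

Double Doppler shift off a moving reflector: f₂ = f₀ · (v + u)/(v − u) (u > 0 toward emitter).
Returning signal is higher, so f₂ = f₀ + Δf = 38980 + 42.3 = 39022.3 Hz.
Rearranging, u = v · (f₂ − f₀)/(f₂ + f₀) = 1495 × 42.3/78002.3 ≈ 0.81 m/s.
So the fish school is moving at 0.81 m/s toward the emitter.

0.81 m/s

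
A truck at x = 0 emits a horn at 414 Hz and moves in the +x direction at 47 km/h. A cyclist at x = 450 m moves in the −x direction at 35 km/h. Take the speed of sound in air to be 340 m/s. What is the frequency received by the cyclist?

47 km/h = 13.06 m/s; 35 km/h = 9.722 m/s.
The observer lies on the +x side, so the source is heading toward the observer and the observer is heading toward the source.
With source approaching and observer approaching, f' = f · (v + v_o)/(v − v_s).
f' = 414 × (340 + 9.722)/(340 − 13.06) = 414 × 349.72/326.94 ≈ 443 Hz.

443 Hz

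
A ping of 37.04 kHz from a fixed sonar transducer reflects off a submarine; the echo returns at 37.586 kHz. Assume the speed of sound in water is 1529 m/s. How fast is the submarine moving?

Double Doppler shift off a moving reflector: f₂ = f₀ · (v + u)/(v − u) (u > 0 toward emitter).
Rearranging, u = v · (f₂ − f₀)/(f₂ + f₀) = 1529 × 0.546/74.626 ≈ 11.2 m/s.
So the submarine is moving at 11.2 m/s toward the emitter.

11.2 m/s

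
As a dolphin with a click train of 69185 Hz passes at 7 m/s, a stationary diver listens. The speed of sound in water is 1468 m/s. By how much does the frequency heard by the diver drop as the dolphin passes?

660 Hz

Approaching: f₁ = f · v/(v − v_s) = 69185 × 1468/1461 ≈ 69516 Hz.
Receding: f₂ = f · v/(v + v_s) = 69185 × 1468/1475 ≈ 68857 Hz.
Drop: f₁ − f₂ = 2f·v·v_s/(v² − v_s²) = 2 × 69185 × 1468 × 7/(1468² − 7²) ≈ 660 Hz.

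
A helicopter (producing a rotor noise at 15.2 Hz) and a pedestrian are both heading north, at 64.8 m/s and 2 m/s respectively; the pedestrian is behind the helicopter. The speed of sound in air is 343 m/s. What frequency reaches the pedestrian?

12.9 Hz

The pedestrian is behind, so the helicopter is moving away from it while the pedestrian is moving toward the helicopter.
With source receding and observer approaching, f' = f · (v + v_o)/(v + v_s).
f' = 15.2 × (343 + 2)/(343 + 64.8) = 15.2 × 345/407.8 ≈ 12.9 Hz.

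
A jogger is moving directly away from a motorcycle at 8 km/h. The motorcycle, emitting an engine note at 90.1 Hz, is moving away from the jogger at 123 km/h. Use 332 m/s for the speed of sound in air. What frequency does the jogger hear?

81 Hz

123 km/h = 34.17 m/s; 8 km/h = 2.222 m/s.
Both move, so f' = f · (v − v_o)/(v + v_s).
f' = 90.1 × (332 − 2.222)/(332 + 34.17) = 90.1 × 329.78/366.17 ≈ 81 Hz.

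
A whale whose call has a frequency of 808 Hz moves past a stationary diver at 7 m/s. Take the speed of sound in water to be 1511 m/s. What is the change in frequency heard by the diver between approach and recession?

Approaching: f₁ = f · v/(v − v_s) = 808 × 1511/1504 ≈ 811.76 Hz.
Receding: f₂ = f · v/(v + v_s) = 808 × 1511/1518 ≈ 804.27 Hz.
Drop: f₁ − f₂ = 2f·v·v_s/(v² − v_s²) = 2 × 808 × 1511 × 7/(1511² − 7²) ≈ 7.49 Hz.

7.49 Hz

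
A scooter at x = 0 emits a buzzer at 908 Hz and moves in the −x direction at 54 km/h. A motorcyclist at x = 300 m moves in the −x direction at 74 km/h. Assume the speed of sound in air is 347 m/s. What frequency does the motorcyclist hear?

922 Hz

54 km/h = 15 m/s; 74 km/h = 20.56 m/s.
The observer lies on the +x side, so the source is heading away from the observer and the observer is heading toward the source.
With source receding and observer approaching, f' = f · (v + v_o)/(v + v_s).
f' = 908 × (347 + 20.56)/(347 + 15) = 908 × 367.56/362 ≈ 922 Hz.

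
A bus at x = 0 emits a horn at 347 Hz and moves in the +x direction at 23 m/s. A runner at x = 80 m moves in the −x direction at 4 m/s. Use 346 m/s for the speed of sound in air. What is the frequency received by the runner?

The observer lies on the +x side, so the source is heading toward the observer and the observer is heading toward the source.
Both move, so f' = f · (v + v_o)/(v − v_s).
f' = 347 × (346 + 4)/(346 − 23) = 347 × 350/323 ≈ 376 Hz.

376 Hz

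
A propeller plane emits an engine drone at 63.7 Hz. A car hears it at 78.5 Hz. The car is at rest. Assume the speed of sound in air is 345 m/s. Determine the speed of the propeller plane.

f' > f, so the propeller plane is approaching.
f' = f · v/(v − v_s) ⇒ v_s = v · |1 − f/f'|.
v_s = 345 × |1 − 63.7/78.5| = 345 × 0.1885 ≈ 65 m/s.

65 m/s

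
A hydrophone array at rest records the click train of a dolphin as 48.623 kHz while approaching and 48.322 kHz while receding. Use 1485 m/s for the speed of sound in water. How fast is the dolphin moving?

4.6 m/s

f₁/f₂ = (v + v_s)/(v − v_s), so v_s = v · (f₁ − f₂)/(f₁ + f₂).
v_s = 1485 × (48.623 − 48.322)/(48.623 + 48.322) = 1485 × 0.301/96.945 ≈ 4.6 m/s.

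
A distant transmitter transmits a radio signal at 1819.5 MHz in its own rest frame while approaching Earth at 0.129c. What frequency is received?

Relativistic Doppler for frequency: f' = f₀ · √((1 + β)/(1 − β)).
f' = 1819.5 × √(1.1290/0.8710) = 1819.5 × 1.13851 ≈ 2071.5 MHz.

2071.5 MHz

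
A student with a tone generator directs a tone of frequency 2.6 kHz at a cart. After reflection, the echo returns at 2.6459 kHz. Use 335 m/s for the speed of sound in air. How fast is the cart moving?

Double Doppler shift off a moving reflector: f₂ = f₀ · (v + u)/(v − u) (u > 0 toward emitter).
Rearranging, u = v · (f₂ − f₀)/(f₂ + f₀) = 335 × 0.0459/5.2459 ≈ 2.93 m/s.
So the cart is moving at 2.93 m/s toward the emitter.

2.93 m/s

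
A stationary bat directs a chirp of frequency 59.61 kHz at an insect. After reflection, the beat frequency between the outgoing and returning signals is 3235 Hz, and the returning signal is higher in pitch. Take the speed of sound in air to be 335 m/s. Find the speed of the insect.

Double Doppler shift off a moving reflector: f₂ = f₀ · (v + u)/(v − u) (u > 0 toward emitter).
Returning signal is higher, so f₂ = f₀ + Δf = 59610 + 3235 = 62845 Hz.
Rearranging, u = v · (f₂ − f₀)/(f₂ + f₀) = 335 × 3235/122455 ≈ 8.8 m/s.
So the insect is moving at 8.8 m/s toward the emitter.

8.8 m/s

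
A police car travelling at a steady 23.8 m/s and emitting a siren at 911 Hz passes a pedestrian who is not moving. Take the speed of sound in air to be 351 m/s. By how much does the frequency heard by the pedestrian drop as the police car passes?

124 Hz

Approaching: f₁ = f · v/(v − v_s) = 911 × 351/327.2 ≈ 977 Hz.
Receding: f₂ = f · v/(v + v_s) = 911 × 351/374.8 ≈ 853 Hz.
Drop: f₁ − f₂ = 2f·v·v_s/(v² − v_s²) = 2 × 911 × 351 × 23.8/(351² − 23.8²) ≈ 124 Hz.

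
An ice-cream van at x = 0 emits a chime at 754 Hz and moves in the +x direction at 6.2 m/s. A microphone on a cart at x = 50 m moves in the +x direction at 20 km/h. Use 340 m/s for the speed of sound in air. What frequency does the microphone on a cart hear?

20 km/h = 5.556 m/s.
The observer lies on the +x side, so the source is heading toward the observer and the observer is heading away from the source.
With source approaching and observer receding, f' = f · (v − v_o)/(v − v_s).
f' = 754 × (340 − 5.556)/(340 − 6.2) = 754 × 334.44/333.8 ≈ 755 Hz.

755 Hz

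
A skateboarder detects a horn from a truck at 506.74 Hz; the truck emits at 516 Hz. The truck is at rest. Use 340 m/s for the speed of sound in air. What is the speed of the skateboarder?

6.1 m/s

f' < f, so the skateboarder is receding.
f' = f · (v − v_o)/v ⇒ v_o = v · |f'/f − 1|.
v_o = 340 × |506.74/516 − 1| = 340 × 0.01795 ≈ 6.1 m/s.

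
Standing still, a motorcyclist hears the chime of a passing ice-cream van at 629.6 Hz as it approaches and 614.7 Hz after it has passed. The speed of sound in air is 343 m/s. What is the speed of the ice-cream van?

f₁/f₂ = (v + v_s)/(v − v_s), so v_s = v · (f₁ − f₂)/(f₁ + f₂).
v_s = 343 × (629.6 − 614.7)/(629.6 + 614.7) = 343 × 14.9/1244.3 ≈ 4.1 m/s.

4.1 m/s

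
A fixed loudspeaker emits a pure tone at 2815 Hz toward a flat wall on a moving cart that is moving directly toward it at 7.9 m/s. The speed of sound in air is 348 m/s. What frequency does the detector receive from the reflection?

At the flat wall on a moving cart (a moving observer), f₁ = f₀ · (v + u)/v = 2815 × 355.9/348 ≈ 2879 Hz.
The reflection then acts as a moving source: f₂ = f₁ · v/(v − u) ≈ 2946 Hz.
Equivalently f₂ = f₀ · (v + u)/(v − u).

2946 Hz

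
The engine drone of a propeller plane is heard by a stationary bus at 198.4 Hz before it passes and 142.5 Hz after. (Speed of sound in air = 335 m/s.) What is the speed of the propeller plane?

f₁/f₂ = (v + v_s)/(v − v_s), so v_s = v · (f₁ − f₂)/(f₁ + f₂).
v_s = 335 × (198.4 − 142.5)/(198.4 + 142.5) = 335 × 55.9/340.9 ≈ 55 m/s.

55 m/s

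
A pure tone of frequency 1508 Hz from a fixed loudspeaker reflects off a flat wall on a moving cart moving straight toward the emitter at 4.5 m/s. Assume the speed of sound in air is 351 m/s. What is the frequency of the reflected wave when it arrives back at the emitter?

1547 Hz

The flat wall on a moving cart first receives the wave as a moving observer: f₁ = f₀ · (v + u)/v = 1508 × (351 + 4.5)/351 ≈ 1527 Hz.
The reflection then acts as a moving source: f₂ = f₁ · v/(v − u) ≈ 1547 Hz.
Equivalently f₂ = f₀ · (v + u)/(v − u).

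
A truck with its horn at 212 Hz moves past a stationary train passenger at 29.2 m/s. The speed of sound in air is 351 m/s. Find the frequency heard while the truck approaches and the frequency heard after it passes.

Approaching: f₁ = f · v/(v − v_s) = 212 × 351/321.8 ≈ 231 Hz.
Receding: f₂ = f · v/(v + v_s) = 212 × 351/380.2 ≈ 196 Hz.

231 Hz approaching; 196 Hz receding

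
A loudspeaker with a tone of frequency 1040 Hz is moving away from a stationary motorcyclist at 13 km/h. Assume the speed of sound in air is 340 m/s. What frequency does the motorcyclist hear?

13 km/h = 3.611 m/s.
Only the source moves, away from the listener, so f' = f · v/(v + v_s).
f' = 1040 × 340/(340 + 3.611) = 1040 × 340/343.6 ≈ 1029 Hz.

1029 Hz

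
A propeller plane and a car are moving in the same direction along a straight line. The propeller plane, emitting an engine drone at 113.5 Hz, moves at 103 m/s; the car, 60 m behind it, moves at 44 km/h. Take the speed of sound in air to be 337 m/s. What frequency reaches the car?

90 Hz

44 km/h = 12.22 m/s.
The car is behind, so the propeller plane is moving away from it while the car is moving toward the propeller plane.
With source receding and observer approaching, f' = f · (v + v_o)/(v + v_s).
f' = 113.5 × (337 + 12.22)/(337 + 103) = 113.5 × 349.22/440 ≈ 90 Hz.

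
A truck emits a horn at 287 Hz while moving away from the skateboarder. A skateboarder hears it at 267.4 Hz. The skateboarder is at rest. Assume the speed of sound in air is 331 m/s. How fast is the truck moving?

24.3 m/s

f' = f · v/(v + v_s) ⇒ v_s = v · |1 − f/f'|.
v_s = 331 × |1 − 287/267.4| = 331 × 0.0733 ≈ 24.3 m/s.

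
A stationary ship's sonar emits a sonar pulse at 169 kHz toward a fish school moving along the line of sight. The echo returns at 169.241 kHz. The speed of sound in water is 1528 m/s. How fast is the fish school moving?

1.09 m/s

Double Doppler shift off a moving reflector: f₂ = f₀ · (v + u)/(v − u) (u > 0 toward emitter).
Rearranging, u = v · (f₂ − f₀)/(f₂ + f₀) = 1528 × 0.241/338.241 ≈ 1.09 m/s.
So the fish school is moving at 1.09 m/s toward the emitter.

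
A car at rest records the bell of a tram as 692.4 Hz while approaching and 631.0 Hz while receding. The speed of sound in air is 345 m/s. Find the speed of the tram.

16.0 m/s

f₁/f₂ = (v + v_s)/(v − v_s), so v_s = v · (f₁ − f₂)/(f₁ + f₂).
v_s = 345 × (692.4 − 631.0)/(692.4 + 631.0) = 345 × 61.4/1323.4 ≈ 16.0 m/s.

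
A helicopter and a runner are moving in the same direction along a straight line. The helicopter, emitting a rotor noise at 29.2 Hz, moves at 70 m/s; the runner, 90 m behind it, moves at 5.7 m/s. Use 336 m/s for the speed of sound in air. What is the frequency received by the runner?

The runner is behind, so the helicopter is moving away from it while the runner is moving toward the helicopter.
With source receding and observer approaching, f' = f · (v + v_o)/(v + v_s).
f' = 29.2 × (336 + 5.7)/(336 + 70) = 29.2 × 341.7/406 ≈ 24.6 Hz.

24.6 Hz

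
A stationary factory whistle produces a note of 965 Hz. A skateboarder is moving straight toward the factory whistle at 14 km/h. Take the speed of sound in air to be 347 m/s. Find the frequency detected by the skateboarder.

14 km/h = 3.889 m/s.
Only the observer moves, toward the source, so f' = f · (v + v_o)/v.
f' = 965 × (347 + 3.889)/347 = 965 × 350.89/347 ≈ 976 Hz.

976 Hz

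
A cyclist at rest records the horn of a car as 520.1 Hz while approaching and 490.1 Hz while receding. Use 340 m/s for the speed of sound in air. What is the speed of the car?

10.1 m/s

f₁/f₂ = (v + v_s)/(v − v_s), so v_s = v · (f₁ − f₂)/(f₁ + f₂).
v_s = 340 × (520.1 − 490.1)/(520.1 + 490.1) = 340 × 30.0/1010.2 ≈ 10.1 m/s.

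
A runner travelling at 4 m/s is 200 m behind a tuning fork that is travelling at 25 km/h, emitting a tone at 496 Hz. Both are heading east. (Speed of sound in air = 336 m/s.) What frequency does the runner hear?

492 Hz

25 km/h = 6.944 m/s.
The runner is behind, so the tuning fork is moving away from it while the runner is moving toward the tuning fork.
With source receding and observer approaching, f' = f · (v + v_o)/(v + v_s).
f' = 496 × (336 + 4)/(336 + 6.944) = 496 × 340/342.94 ≈ 492 Hz.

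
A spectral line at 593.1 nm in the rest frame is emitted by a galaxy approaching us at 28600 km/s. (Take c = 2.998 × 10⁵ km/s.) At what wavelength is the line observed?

β = v/c = 28600/299800 = 0.0954.
Relativistic Doppler for wavelength: λ' = λ₀ · √((1 − β)/(1 + β)).
λ' = 593.1 × √(0.9046/1.0954) = 593.1 × 0.90875 ≈ 539.0 nm.

539.0 nm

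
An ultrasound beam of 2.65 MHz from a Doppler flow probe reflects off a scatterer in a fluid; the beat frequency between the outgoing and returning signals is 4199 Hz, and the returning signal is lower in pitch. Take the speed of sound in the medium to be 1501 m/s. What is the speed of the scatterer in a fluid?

Double Doppler shift off a moving reflector: f₂ = f₀ · (v + u)/(v − u) (u > 0 toward emitter).
Returning signal is lower, so f₂ = f₀ − Δf = 2650000 − 4199 = 2645801 Hz.
Rearranging, u = v · (f₂ − f₀)/(f₂ + f₀) = 1501 × -4199/5295801 ≈ -1.19 m/s.
So the scatterer in a fluid is moving at 1.19 m/s away from the emitter.

1.19 m/s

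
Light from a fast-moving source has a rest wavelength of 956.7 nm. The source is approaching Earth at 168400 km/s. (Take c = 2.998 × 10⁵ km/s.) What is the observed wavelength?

506.8 nm

β = v/c = 168400/299800 = 0.5617.
Relativistic Doppler for wavelength: λ' = λ₀ · √((1 − β)/(1 + β)).
λ' = 956.7 × √(0.4383/1.5617) = 956.7 × 0.52976 ≈ 506.8 nm.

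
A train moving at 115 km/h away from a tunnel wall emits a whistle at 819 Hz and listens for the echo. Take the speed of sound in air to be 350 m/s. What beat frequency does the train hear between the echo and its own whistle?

137 Hz

115 km/h = 31.94 m/s.
The tunnel wall receives the sound from a moving source: f₁ = f₀ · v/(v + v_e) = 819 × 350/381.94 ≈ 750.5 Hz.
On the return leg the train is a moving observer: f₂ = f₁ · (v − v_e)/v = 750.5 × 318.06/350 ≈ 682.0 Hz.
Beat against the emitted tone: |f₂ − f₀| = 2v_e·f₀/(v + v_e) = 2 × 31.94 × 819/381.94 ≈ 137 Hz.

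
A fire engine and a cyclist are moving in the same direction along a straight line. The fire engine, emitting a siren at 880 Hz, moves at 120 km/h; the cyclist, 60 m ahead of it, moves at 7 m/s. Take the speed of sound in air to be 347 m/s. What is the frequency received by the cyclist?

120 km/h = 33.33 m/s.
The cyclist is ahead, so the fire engine is moving toward it while the cyclist is moving away from the fire engine.
General Doppler shift: f' = f · (v − v_o)/(v − v_s).
f' = 880 × (347 − 7)/(347 − 33.33) = 880 × 340/313.67 ≈ 954 Hz.

954 Hz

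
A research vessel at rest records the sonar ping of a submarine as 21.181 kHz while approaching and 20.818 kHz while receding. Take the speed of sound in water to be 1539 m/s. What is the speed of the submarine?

13.3 m/s

f₁/f₂ = (v + v_s)/(v − v_s), so v_s = v · (f₁ − f₂)/(f₁ + f₂).
v_s = 1539 × (21.181 − 20.818)/(21.181 + 20.818) = 1539 × 0.363/41.999 ≈ 13.3 m/s.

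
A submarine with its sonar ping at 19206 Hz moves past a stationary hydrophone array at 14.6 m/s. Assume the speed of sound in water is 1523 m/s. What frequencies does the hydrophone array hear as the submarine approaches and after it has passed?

Approaching: f₁ = f · v/(v − v_s) = 19206 × 1523/1508.4 ≈ 19392 Hz.
Receding: f₂ = f · v/(v + v_s) = 19206 × 1523/1537.6 ≈ 19024 Hz.

19392 Hz approaching; 19024 Hz receding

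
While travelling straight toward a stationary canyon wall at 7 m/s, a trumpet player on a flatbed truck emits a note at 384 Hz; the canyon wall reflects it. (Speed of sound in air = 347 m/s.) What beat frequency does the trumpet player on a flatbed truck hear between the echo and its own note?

The canyon wall receives the sound from a moving source: f₁ = f₀ · v/(v − v_e) = 384 × 347/340 ≈ 391.91 Hz.
On the return leg the trumpet player on a flatbed truck is a moving observer: f₂ = f₁ · (v + v_e)/v = 391.91 × 354/347 ≈ 399.81 Hz.
Equivalently f₂ = f₀ · (v + v_e)/(v − v_e).
Beat against the emitted tone: |f₂ − f₀| = 2v_e·f₀/(v − v_e) = 2 × 7 × 384/340 ≈ 15.8 Hz.

15.8 Hz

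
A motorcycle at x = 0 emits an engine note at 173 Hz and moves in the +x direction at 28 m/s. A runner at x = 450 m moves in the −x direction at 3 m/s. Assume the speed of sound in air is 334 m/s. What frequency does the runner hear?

191 Hz

The observer lies on the +x side, so the source is heading toward the observer and the observer is heading toward the source.
With source approaching and observer approaching, f' = f · (v + v_o)/(v − v_s).
f' = 173 × (334 + 3)/(334 − 28) = 173 × 337/306 ≈ 191 Hz.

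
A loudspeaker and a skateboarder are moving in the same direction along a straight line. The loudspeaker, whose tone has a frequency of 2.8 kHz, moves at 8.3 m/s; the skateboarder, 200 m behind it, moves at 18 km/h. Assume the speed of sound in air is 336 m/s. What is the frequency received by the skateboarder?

2.77 kHz

18 km/h = 5 m/s.
The skateboarder is behind, so the loudspeaker is moving away from it while the skateboarder is moving toward the loudspeaker.
With source receding and observer approaching, f' = f · (v + v_o)/(v + v_s).
f' = 2.8 × (336 + 5)/(336 + 8.3) = 2.8 × 341/344.3 ≈ 2.77 kHz.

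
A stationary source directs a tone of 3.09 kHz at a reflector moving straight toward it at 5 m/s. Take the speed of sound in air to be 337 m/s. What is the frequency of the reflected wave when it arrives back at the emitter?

3.18 kHz

The reflector first receives the wave as a moving observer: f₁ = f₀ · (v + u)/v = 3.09 × (337 + 5)/337 ≈ 3.14 kHz.
On reflection it acts as a source moving toward the stationary detector: f₂ = f₁ · v/(v − u) = 3.14 × 337/332 ≈ 3.18 kHz.
Equivalently f₂ = f₀ · (v + u)/(v − u).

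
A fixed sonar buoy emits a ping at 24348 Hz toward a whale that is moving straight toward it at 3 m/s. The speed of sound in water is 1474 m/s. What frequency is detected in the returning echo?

24447 Hz

The whale first receives the wave as a moving observer: f₁ = f₀ · (v + u)/v = 24348 × (1474 + 3)/1474 ≈ 24398 Hz.
On reflection it acts as a source moving toward the stationary detector: f₂ = f₁ · v/(v − u) = 24398 × 1474/1471 ≈ 24447 Hz.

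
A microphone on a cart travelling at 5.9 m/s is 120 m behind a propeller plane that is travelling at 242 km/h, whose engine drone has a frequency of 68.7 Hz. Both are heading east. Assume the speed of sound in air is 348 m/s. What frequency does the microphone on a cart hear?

242 km/h = 67.22 m/s.
The microphone on a cart is behind, so the propeller plane is moving away from it while the microphone on a cart is moving toward the propeller plane.
General Doppler shift: f' = f · (v + v_o)/(v + v_s).
f' = 68.7 × (348 + 5.9)/(348 + 67.22) = 68.7 × 353.9/415.22 ≈ 58.6 Hz.

58.6 Hz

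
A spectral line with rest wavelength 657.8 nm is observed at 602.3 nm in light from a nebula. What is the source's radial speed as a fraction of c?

0.088

λ'/λ₀ = 0.9156 < 1 (blueshift), so the source is approaching.
λ'/λ₀ = √((1 − β)/(1 + β)) for an approaching source ⇒ β = (1 − r²)/(1 + r²) with r = λ'/λ₀.
β = (1 − 0.8384)/(1 + 0.8384) ≈ 0.088.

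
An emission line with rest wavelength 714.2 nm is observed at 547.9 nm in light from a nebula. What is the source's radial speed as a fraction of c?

λ'/λ₀ = 0.7672 < 1 (blueshift), so the source is approaching.
λ'/λ₀ = √((1 − β)/(1 + β)) for an approaching source ⇒ β = (1 − r²)/(1 + r²) with r = λ'/λ₀.
β = (1 − 0.5885)/(1 + 0.5885) ≈ 0.259.

0.259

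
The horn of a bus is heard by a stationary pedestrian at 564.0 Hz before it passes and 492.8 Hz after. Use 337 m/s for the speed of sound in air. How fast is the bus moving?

f₁/f₂ = (v + v_s)/(v − v_s), so v_s = v · (f₁ − f₂)/(f₁ + f₂).
v_s = 337 × (564.0 − 492.8)/(564.0 + 492.8) = 337 × 71.2/1056.8 ≈ 22.7 m/s.

22.7 m/s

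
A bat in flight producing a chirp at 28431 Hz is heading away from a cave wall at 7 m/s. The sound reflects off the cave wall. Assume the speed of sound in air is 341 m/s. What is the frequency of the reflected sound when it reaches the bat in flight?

27287 Hz

The cave wall receives the sound from a moving source: f₁ = f₀ · v/(v + v_e) = 28431 × 341/348 ≈ 27859 Hz.
On the return leg the bat in flight is a moving observer: f₂ = f₁ · (v − v_e)/v = 27859 × 334/341 ≈ 27287 Hz.
Equivalently f₂ = f₀ · (v − v_e)/(v + v_e).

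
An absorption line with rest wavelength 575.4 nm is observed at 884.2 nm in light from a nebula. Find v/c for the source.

λ'/λ₀ = 1.5367 > 1 (redshift), so the source is receding.
λ'/λ₀ = √((1 + β)/(1 − β)) for a receding source ⇒ β = (r² − 1)/(r² + 1) with r = λ'/λ₀.
β = (2.3614 − 1)/(2.3614 + 1) ≈ 0.405.

0.405c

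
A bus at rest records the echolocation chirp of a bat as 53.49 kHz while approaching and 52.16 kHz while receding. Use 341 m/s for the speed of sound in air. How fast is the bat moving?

4.3 m/s

f₁/f₂ = (v + v_s)/(v − v_s), so v_s = v · (f₁ − f₂)/(f₁ + f₂).
v_s = 341 × (53.49 − 52.16)/(53.49 + 52.16) = 341 × 1.33/105.65 ≈ 4.3 m/s.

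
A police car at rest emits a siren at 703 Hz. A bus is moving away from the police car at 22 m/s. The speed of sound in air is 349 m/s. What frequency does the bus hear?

659 Hz

Moving observer, stationary source: f' = f · (v − v_o)/v.
f' = 703 × (349 − 22)/349 = 703 × 327/349 ≈ 659 Hz.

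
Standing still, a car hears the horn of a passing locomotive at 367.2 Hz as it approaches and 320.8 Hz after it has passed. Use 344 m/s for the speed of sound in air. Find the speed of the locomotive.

23.2 m/s

f₁/f₂ = (v + v_s)/(v − v_s), so v_s = v · (f₁ − f₂)/(f₁ + f₂).
v_s = 344 × (367.2 − 320.8)/(367.2 + 320.8) = 344 × 46.4/688.0 ≈ 23.2 m/s.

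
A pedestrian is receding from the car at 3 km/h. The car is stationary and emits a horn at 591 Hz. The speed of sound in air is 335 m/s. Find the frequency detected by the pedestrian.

3 km/h = 0.8333 m/s.
Moving observer, stationary source: f' = f · (v − v_o)/v.
f' = 591 × (335 − 0.8333)/335 = 591 × 334.17/335 ≈ 590 Hz.

590 Hz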